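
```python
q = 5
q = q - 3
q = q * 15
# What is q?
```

Trace:
`q = 5` → q = 5
`q = q - 3` → q = 2
`q = q * 15` → q = 30
So q = 30

Answer: 30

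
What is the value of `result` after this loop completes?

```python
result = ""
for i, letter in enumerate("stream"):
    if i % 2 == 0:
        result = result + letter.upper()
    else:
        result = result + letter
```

Uppercase even positions in 'stream'
`result` takes the values: "" → "S" → "St" → "StR" → "StRe" → "StReA" → "StReAm"

Answer: "StReAm"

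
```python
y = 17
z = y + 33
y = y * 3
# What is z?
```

Trace:
`y = 17` → y = 17
`z = y + 33` → z = 50
`y = y * 3` → y = 51
So z = 50

Answer: 50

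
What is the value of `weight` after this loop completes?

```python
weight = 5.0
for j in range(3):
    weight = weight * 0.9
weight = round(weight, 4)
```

Exponential decay: 5.0 * 0.9^3
`weight` takes the values: 5.0 → 4.5 → 4.05 → 3.645

Answer: 3.645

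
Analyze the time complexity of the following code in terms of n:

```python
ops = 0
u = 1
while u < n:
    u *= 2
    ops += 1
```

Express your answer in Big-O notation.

Each loop level contributes: log n. Multiplying the contributions gives O(log n).

Answer: O(log n)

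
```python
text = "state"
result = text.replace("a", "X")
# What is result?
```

Trace:
`text = "state"` → text = 'state'
`result = text.replace("a", "X")` → result = 'stXte'
So result = 'stXte'

Answer: 'stXte'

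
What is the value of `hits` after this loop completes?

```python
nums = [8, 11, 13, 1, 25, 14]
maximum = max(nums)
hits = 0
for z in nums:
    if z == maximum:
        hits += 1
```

Count of max value 25 in [8, 11, 13, 1, 25, 14]
`hits` takes the values: 0 → 1

Answer: 1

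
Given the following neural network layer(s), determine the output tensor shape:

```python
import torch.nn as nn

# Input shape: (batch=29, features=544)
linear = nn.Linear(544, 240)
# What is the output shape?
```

Input: (29, 544) -> Output: (29, 240)

Answer: (29, 240)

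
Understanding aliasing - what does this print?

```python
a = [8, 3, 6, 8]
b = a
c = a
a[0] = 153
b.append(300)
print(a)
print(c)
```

Key concept: multiple aliases.
Step by step:
`a = [8, 3, 6, 8]` → a = [8, 3, 6, 8]
`b = a` → b = [8, 3, 6, 8] (same object as a)
`c = a` → c = [8, 3, 6, 8] (same object as a, b)
`a[0] = 153` → a = [153, 3, 6, 8] (same object as b, c); b = [153, 3, 6, 8] (same object as a, c); c = [153, 3, 6, 8] (same object as a, b)
`b.append(300)` → a = [153, 3, 6, 8, 300] (same object as b, c); b = [153, 3, 6, 8, 300] (same object as a, c); c = [153, 3, 6, 8, 300] (same object as a, b)
`print(a)` → prints [153, 3, 6, 8, 300]
`print(c)` → prints [153, 3, 6, 8, 300]

Answer:
[153, 3, 6, 8, 300]
[153, 3, 6, 8, 300]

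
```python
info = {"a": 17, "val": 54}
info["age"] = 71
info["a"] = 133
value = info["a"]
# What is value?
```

Trace:
`info = {"a": 17, "val": 54}` → info = {'a': 17, 'val': 54}
`info["age"] = 71` → info = {'a': 17, 'val': 54, 'age': 71}
`info["a"] = 133` → info = {'a': 133, 'val': 54, 'age': 71}
`value = info["a"]` → value = 133
So value = 133

Answer: 133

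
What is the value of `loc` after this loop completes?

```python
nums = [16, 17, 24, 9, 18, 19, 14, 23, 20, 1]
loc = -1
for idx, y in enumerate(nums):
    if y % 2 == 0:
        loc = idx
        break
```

First even number index in [16, 17, 24, 9, 18, 19, 14, 23, 20, 1]
`loc` takes the values: -1 → 0

Answer: 0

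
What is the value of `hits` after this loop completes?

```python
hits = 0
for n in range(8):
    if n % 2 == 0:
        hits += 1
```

Count numbers divisible by 2 in range(8)
`hits` takes the values: 0 → 1 → 2 → 3 → 4

Answer: 4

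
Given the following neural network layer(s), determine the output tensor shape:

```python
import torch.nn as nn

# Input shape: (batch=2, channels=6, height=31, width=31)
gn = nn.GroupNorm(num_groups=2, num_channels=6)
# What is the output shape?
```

Input: (2, 6, 31, 31) -> Output: (2, 6, 31, 31)

Answer: (2, 6, 31, 31)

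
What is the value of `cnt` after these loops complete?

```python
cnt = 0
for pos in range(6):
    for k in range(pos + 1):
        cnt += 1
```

Triangle: 1 + 2 + ... + 6
`cnt` takes the values: 0 → 1 → 2 → 3 → 4 → 5 → 6 → 7 → 8 → 9 → 10 → 11 → 12 → 13 → 14 → 15 → 16 → 17 → 18 → 19 → 20 → 21

Answer: 21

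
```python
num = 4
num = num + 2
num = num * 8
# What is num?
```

Trace:
`num = 4` → num = 4
`num = num + 2` → num = 6
`num = num * 8` → num = 48
So num = 48

Answer: 48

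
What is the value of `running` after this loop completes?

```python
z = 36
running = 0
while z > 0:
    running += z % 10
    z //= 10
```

Sum digits of 36
`running` takes the values: 0 → 6 → 9

Answer: 9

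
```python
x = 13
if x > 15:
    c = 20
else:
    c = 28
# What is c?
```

Trace:
`x = 13` → x = 13
`if x > 15: ...` → x > 15 is False, take else branch → c = 28
So c = 28

Answer: 28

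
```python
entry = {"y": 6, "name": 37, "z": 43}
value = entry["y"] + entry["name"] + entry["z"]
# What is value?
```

Trace:
`entry = {"y": 6, "name": 37, "z": 43}` → entry = {'y': 6, 'name': 37, 'z': 43}
`value = entry["y"] + entry["name"] + entry["z"]` → value = 86
So value = 86

Answer: 86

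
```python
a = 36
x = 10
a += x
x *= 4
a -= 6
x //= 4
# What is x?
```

Trace:
`a = 36` → a = 36
`x = 10` → x = 10
`a += x` → a = 46
`x *= 4` → x = 40
`a -= 6` → a = 40
`x //= 4` → x = 10
So x = 10

Answer: 10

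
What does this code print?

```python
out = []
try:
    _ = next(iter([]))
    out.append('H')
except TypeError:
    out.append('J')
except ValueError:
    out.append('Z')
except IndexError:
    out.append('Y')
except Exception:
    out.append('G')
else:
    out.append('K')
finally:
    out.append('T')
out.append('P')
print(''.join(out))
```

Execution trace: 'G' (except Exception) → 'T' (finally) → 'P' (after the try/except). Output: GTP

Answer: GTP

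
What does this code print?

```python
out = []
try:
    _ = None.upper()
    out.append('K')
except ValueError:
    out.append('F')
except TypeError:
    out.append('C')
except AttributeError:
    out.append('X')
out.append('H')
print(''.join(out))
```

Execution trace: 'X' (except AttributeError) → 'H' (after the try/except). Output: XH

Answer: XH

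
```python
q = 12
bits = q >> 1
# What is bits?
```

Trace:
`q = 12` → q = 12
`bits = q >> 1` → bits = 6
So bits = 6

Answer: 6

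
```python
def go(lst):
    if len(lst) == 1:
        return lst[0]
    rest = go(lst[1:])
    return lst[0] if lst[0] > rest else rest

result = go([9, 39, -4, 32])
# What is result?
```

Recursive max over [9, 39, -4, 32] = 39

Answer: 39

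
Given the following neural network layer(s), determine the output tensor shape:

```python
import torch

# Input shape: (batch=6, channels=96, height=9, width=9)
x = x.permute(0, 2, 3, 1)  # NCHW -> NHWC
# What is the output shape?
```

Input: (6, 96, 9, 9) -> Output: (6, 9, 9, 96)

Answer: (6, 9, 9, 96)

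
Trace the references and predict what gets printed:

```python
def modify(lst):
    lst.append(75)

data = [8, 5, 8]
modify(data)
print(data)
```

Key concept: function modifies passed list.
Step by step:
`data = [8, 5, 8]` → data = [8, 5, 8]
`modify(data)` → data = [8, 5, 8, 75]
`print(data)` → prints [8, 5, 8, 75]

Answer: [8, 5, 8, 75]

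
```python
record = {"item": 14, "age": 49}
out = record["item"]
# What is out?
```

Trace:
`record = {"item": 14, "age": 49}` → record = {'item': 14, 'age': 49}
`out = record["item"]` → out = 14
So out = 14

Answer: 14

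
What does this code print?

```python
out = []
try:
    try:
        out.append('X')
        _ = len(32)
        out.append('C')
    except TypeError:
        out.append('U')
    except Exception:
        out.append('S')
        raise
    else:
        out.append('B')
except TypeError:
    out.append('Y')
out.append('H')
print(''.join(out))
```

Execution trace: 'X' (inner try body) → 'U' (inner except TypeError) → 'H' (after the try/except). Output: XUH

Answer: XUH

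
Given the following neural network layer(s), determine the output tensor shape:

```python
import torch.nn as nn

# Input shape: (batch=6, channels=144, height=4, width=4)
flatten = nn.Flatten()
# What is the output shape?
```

Input: (6, 144, 4, 4) -> Output: (6, 2304)

Answer: (6, 2304)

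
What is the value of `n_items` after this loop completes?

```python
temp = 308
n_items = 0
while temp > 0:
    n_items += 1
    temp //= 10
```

Count digits by repeated division by 10
`n_items` takes the values: 0 → 1 → 2 → 3

Answer: 3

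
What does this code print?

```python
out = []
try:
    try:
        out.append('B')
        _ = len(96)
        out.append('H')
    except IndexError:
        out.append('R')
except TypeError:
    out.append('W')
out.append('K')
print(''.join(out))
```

Execution trace: 'B' (inner try body) → 'W' (outer except TypeError) → 'K' (after the try/except). Output: BWK

Answer: BWK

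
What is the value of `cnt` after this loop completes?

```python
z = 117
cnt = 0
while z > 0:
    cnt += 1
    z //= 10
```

Count digits by repeated division by 10
`cnt` takes the values: 0 → 1 → 2 → 3

Answer: 3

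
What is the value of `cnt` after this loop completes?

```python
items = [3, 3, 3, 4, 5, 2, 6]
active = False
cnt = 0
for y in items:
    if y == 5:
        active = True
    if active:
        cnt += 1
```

Count elements after first 5 in [3, 3, 3, 4, 5, 2, 6]
`cnt` takes the values: 0 → 1 → 2 → 3

Answer: 3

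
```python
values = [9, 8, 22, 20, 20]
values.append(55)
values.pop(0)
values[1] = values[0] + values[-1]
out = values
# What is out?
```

Trace:
`values = [9, 8, 22, 20, 20]` → values = [9, 8, 22, 20, 20]
`values.append(55)` → values = [9, 8, 22, 20, 20, 55]
`values.pop(0)` → values = [8, 22, 20, 20, 55]
`values[1] = values[0] + values[-1]` → values = [8, 63, 20, 20, 55]
`out = values` → out = [8, 63, 20, 20, 55]
So out = [8, 63, 20, 20, 55]

Answer: [8, 63, 20, 20, 55]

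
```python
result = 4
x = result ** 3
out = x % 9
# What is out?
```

Trace:
`result = 4` → result = 4
`x = result ** 3` → x = 64
`out = x % 9` → out = 1
So out = 1

Answer: 1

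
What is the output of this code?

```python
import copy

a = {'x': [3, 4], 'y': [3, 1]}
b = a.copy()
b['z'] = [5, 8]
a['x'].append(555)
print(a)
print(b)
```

Key concept: shallow copy of dict with mutable values.
Step by step:
`a = {'x': [3, 4], 'y': [3, 1]}` → a = {'x': [3, 4], 'y': [3, 1]}
`b = a.copy()` → b = {'x': [3, 4], 'y': [3, 1]}
`b['z'] = [5, 8]` → b = {'x': [3, 4], 'y': [3, 1], 'z': [5, 8]}
`a['x'].append(555)` → a = {'x': [3, 4, 555], 'y': [3, 1]}; b = {'x': [3, 4, 555], 'y': [3, 1], 'z': [5, 8]}
`print(a)` → prints {'x': [3, 4, 555], 'y': [3, 1]}
`print(b)` → prints {'x': [3, 4, 555], 'y': [3, 1], 'z': [5, 8]}

Answer:
{'x': [3, 4, 555], 'y': [3, 1]}
{'x': [3, 4, 555], 'y': [3, 1], 'z': [5, 8]}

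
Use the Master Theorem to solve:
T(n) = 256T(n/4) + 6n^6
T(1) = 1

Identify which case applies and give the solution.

a=256, b=4, f(n)=6n^6. log_4(256) = 4. Since c=6 > 4 and the regularity condition holds (256(n/4)^6 = (256/4^6)n^6 with 256/4^6 < 1), Case 3 applies: T(n) = Θ(f(n)) = O(n^6).

Answer: O(n^6) - Case 3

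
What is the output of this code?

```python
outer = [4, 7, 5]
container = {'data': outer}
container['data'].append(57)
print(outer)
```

Key concept: dict holds reference to list.
Step by step:
`outer = [4, 7, 5]` → outer = [4, 7, 5]
`container = {'data': outer}` → container = {'data': [4, 7, 5]}
`container['data'].append(57)` → outer = [4, 7, 5, 57]; container = {'data': [4, 7, 5, 57]}
`print(outer)` → prints [4, 7, 5, 57]

Answer: [4, 7, 5, 57]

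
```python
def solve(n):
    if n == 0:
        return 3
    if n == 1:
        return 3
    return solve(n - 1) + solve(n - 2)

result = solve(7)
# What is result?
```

Build up from base cases: solve(0)=3, solve(1)=3, solve(2)=6, solve(3)=9, solve(4)=15, solve(5)=24, solve(6)=39, ..., solve(7)=63

Answer: 63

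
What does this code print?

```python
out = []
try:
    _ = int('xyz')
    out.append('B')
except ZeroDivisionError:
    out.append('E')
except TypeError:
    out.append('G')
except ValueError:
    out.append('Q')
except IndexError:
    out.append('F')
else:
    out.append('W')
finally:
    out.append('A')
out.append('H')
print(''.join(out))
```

Execution trace: 'Q' (except ValueError) → 'A' (finally) → 'H' (after the try/except). Output: QAH

Answer: QAH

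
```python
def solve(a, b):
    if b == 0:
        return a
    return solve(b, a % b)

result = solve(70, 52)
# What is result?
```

solve(70, 52) -> solve(52, 18) -> solve(18, 16) -> solve(16, 2) -> solve(2, 0) -> 2

Answer: 2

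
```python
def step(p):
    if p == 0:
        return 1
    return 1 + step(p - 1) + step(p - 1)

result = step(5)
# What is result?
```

step(p) = 1 + 2·step(p-1), step(0)=1. Closed form: (1+1)·2^5 - 1 = 63.

Answer: 63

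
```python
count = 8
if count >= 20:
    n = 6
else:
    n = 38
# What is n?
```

Trace:
`count = 8` → count = 8
`if count >= 20: ...` → count >= 20 is False, take else branch → n = 38
So n = 38

Answer: 38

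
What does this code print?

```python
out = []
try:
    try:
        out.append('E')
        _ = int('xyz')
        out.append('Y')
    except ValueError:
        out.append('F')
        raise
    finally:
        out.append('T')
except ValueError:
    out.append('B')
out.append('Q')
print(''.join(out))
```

Execution trace: 'E' (inner try body) → 'F' (inner except ValueError) → 'T' (inner finally) → 'B' (outer except ValueError) → 'Q' (after the try/except). Output: EFTBQ

Answer: EFTBQ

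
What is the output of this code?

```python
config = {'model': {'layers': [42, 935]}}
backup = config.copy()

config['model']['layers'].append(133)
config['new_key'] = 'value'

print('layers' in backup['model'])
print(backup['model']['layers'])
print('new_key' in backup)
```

Key concept: shallow copy gotcha with nested dict.
Step by step:
`config = {'model': {'layers': [42, 935]}}` → config = {'model': {'layers': [42, 935]}}
`backup = config.copy()` → backup = {'model': {'layers': [42, 935]}}
`config['model']['layers'].append(133)` → config = {'model': {'layers': [42, 935, 133]}}; backup = {'model': {'layers': [42, 935, 133]}}
`config['new_key'] = 'value'` → config = {'model': {'layers': [42, 935, 133]}, 'new_key': 'value'}
`print('layers' in backup['model'])` → prints True
`print(backup['model']['layers'])` → prints [42, 935, 133]
`print('new_key' in backup)` → prints False

Answer:
True
[42, 935, 133]
False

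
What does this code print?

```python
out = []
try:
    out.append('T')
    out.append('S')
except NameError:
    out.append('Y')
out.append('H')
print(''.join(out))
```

Execution trace: 'T' (try body) → 'S' (try body, no exception) → 'H' (after the try/except). Output: TSH

Answer: TSH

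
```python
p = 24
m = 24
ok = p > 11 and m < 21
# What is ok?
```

Trace:
`p = 24` → p = 24
`m = 24` → m = 24
`ok = p > 11 and m < 21` → ok = False
So ok = False

Answer: False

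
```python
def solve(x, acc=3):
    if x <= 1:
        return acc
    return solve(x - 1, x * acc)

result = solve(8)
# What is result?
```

Accumulator trace (n, acc): (8, 3) -> (7, 24) -> (6, 168) -> (5, 1008) -> (4, 5040) -> (3, 20160) -> (2, 60480) -> (1, 120960) -> return 120960

Answer: 120960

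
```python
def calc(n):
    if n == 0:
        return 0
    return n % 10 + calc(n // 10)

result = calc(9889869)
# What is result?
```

Sum of digits of 9889869: 9 + 6 + 8 + 9 + 8 + 8 + 9 = 57

Answer: 57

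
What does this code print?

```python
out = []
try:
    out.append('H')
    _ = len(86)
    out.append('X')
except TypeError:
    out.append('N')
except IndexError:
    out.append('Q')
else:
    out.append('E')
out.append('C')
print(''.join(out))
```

Execution trace: 'H' (try body) → 'N' (except TypeError) → 'C' (after the try/except). Output: HNC

Answer: HNC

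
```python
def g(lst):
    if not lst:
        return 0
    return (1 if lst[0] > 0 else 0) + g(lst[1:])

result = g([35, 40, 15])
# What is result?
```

Count of positive elements in [35, 40, 15] = 3

Answer: 3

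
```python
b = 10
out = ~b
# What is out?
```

Trace:
`b = 10` → b = 10
`out = ~b` → out = -11
So out = -11

Answer: -11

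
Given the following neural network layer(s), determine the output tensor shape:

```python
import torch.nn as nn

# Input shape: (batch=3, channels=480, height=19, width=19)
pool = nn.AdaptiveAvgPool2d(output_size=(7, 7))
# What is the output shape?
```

Input: (3, 480, 19, 19) -> Output: (3, 480, 7, 7)

Answer: (3, 480, 7, 7)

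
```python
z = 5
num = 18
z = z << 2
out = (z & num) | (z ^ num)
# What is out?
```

Trace:
`z = 5` → z = 5
`num = 18` → num = 18
`z = z << 2` → z = 20
`out = (z & num) | (z ^ num)` → out = 22
So out = 22

Answer: 22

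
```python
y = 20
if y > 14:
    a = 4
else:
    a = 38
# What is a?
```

Trace:
`y = 20` → y = 20
`if y > 14: ...` → y > 14 is True → a = 4
So a = 4

Answer: 4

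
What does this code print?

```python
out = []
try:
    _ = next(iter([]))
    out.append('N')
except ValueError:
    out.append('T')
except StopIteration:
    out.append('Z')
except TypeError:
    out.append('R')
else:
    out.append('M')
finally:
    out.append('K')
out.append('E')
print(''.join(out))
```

Execution trace: 'Z' (except StopIteration) → 'K' (finally) → 'E' (after the try/except). Output: ZKE

Answer: ZKE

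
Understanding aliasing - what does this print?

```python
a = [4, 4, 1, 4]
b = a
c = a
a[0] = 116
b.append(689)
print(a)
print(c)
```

Key concept: multiple aliases.
Step by step:
`a = [4, 4, 1, 4]` → a = [4, 4, 1, 4]
`b = a` → b = [4, 4, 1, 4] (same object as a)
`c = a` → c = [4, 4, 1, 4] (same object as a, b)
`a[0] = 116` → a = [116, 4, 1, 4] (same object as b, c); b = [116, 4, 1, 4] (same object as a, c); c = [116, 4, 1, 4] (same object as a, b)
`b.append(689)` → a = [116, 4, 1, 4, 689] (same object as b, c); b = [116, 4, 1, 4, 689] (same object as a, c); c = [116, 4, 1, 4, 689] (same object as a, b)
`print(a)` → prints [116, 4, 1, 4, 689]
`print(c)` → prints [116, 4, 1, 4, 689]

Answer:
[116, 4, 1, 4, 689]
[116, 4, 1, 4, 689]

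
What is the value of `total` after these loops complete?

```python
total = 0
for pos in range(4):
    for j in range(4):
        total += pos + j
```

Sum of all pos+j for pos,j in 4x4
`total` takes the values: 0 → 1 → 3 → 6 → 7 → 9 → 12 → 16 → 18 → 21 → 25 → 30 → 33 → 37 → 42 → 48

Answer: 48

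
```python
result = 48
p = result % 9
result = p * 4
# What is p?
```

Trace:
`result = 48` → result = 48
`p = result % 9` → p = 3
`result = p * 4` → result = 12
So p = 3

Answer: 3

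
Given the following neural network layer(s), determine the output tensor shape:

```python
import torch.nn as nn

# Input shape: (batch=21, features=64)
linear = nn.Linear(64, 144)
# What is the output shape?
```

Input: (21, 64) -> Output: (21, 144)

Answer: (21, 144)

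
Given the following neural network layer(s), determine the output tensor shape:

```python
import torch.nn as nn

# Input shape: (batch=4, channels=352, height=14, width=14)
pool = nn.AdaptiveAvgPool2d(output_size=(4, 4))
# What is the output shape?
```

Input: (4, 352, 14, 14) -> Output: (4, 352, 4, 4)

Answer: (4, 352, 4, 4)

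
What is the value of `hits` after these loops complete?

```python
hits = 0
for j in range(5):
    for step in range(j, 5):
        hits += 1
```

Upper triangle: 5 + 4 + ... + 1
`hits` takes the values: 0 → 1 → 2 → 3 → 4 → 5 → 6 → 7 → 8 → 9 → 10 → 11 → 12 → 13 → 14 → 15

Answer: 15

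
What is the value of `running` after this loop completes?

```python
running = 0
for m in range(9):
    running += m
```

Sum of 0 to 8 = 36
`running` takes the values: 0 → 1 → 3 → 6 → 10 → 15 → 21 → 28 → 36

Answer: 36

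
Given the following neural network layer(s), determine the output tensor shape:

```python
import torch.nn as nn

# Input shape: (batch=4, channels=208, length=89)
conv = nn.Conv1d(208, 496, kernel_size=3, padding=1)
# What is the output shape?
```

Input: (4, 208, 89) -> Output: (4, 496, 89)

Answer: (4, 496, 89)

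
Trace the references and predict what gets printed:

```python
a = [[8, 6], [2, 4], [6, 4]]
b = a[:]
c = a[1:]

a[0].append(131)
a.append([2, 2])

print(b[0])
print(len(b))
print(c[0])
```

Key concept: slice with nested mutation.
Step by step:
`a = [[8, 6], [2, 4], [6, 4]]` → a = [[8, 6], [2, 4], [6, 4]]
`b = a[:]` → b = [[8, 6], [2, 4], [6, 4]]
`c = a[1:]` → c = [[2, 4], [6, 4]]
`a[0].append(131)` → a = [[8, 6, 131], [2, 4], [6, 4]]; b = [[8, 6, 131], [2, 4], [6, 4]]
`a.append([2, 2])` → a = [[8, 6, 131], [2, 4], [6, 4], [2, 2]]
`print(b[0])` → prints [8, 6, 131]
`print(len(b))` → prints 3
`print(c[0])` → prints [2, 4]

Answer:
[8, 6, 131]
3
[2, 4]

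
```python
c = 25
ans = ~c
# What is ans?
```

Trace:
`c = 25` → c = 25
`ans = ~c` → ans = -26
So ans = -26

Answer: -26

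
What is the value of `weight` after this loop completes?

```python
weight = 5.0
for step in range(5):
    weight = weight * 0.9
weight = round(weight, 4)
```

Exponential decay: 5.0 * 0.9^5
`weight` takes the values: 5.0 → 4.5 → 4.05 → 3.645 → 3.2805 → 2.95245 → 2.9525

Answer: 2.9525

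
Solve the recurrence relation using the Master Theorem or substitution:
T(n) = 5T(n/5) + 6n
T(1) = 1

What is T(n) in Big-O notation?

By Master Theorem: a=5, b=5, f(n)=6n. Since log_5(5) = 1 and f(n) = Θ(n^1), Case 2 applies. T(n) = O(n log n).

Answer: O(n log n)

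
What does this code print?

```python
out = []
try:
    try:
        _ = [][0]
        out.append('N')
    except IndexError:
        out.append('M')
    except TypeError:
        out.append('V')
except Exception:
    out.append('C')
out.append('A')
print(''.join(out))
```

Execution trace: 'M' (inner except IndexError) → 'A' (after the try/except). Output: MA

Answer: MA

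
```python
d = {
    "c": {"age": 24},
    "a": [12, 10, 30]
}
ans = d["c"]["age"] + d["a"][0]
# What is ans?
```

Trace:
`d = { ...` → d = {'c': {'age': 24}, 'a': [12, 10, 30]}
`ans = d["c"]["age"] + d["a"][0]` → ans = 36
So ans = 36

Answer: 36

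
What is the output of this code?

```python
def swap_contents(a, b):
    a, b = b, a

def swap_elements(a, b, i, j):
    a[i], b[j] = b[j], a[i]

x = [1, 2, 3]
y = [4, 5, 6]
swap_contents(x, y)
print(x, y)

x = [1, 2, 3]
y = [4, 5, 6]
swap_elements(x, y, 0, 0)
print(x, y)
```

Key concept: parameter rebinding vs mutation.
Step by step:
`x = [1, 2, 3]` → x = [1, 2, 3]
`y = [4, 5, 6]` → y = [4, 5, 6]
`swap_contents(x, y)` → no visible change to tracked variables
`print(x, y)` → prints [1, 2, 3] [4, 5, 6]
`x = [1, 2, 3]` → x = [1, 2, 3]
`y = [4, 5, 6]` → y = [4, 5, 6]
`swap_elements(x, y, 0, 0)` → x = [4, 2, 3]; y = [1, 5, 6]
`print(x, y)` → prints [4, 2, 3] [1, 5, 6]

Answer:
[1, 2, 3] [4, 5, 6]
[4, 2, 3] [1, 5, 6]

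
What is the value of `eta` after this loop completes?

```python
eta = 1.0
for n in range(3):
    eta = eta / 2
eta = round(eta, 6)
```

Halving LR 3 times: 1 / 2^3
`eta` takes the values: 1.0 → 0.5 → 0.25 → 0.125

Answer: 0.125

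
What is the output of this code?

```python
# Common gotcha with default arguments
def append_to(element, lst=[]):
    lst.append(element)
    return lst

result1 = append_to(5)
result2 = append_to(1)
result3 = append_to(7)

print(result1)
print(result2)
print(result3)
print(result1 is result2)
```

Key concept: mutable default argument gotcha.
Step by step:
`result1 = append_to(5)` → result1 = [5]
`result2 = append_to(1)` → result1 = [5, 1] (same object as result2); result2 = [5, 1] (same object as result1)
`result3 = append_to(7)` → result1 = [5, 1, 7] (same object as result2, result3); result2 = [5, 1, 7] (same object as result1, result3); result3 = [5, 1, 7] (same object as result1, result2)
`print(result1)` → prints [5, 1, 7]
`print(result2)` → prints [5, 1, 7]
`print(result3)` → prints [5, 1, 7]
`print(result1 is result2)` → prints True

Answer:
[5, 1, 7]
[5, 1, 7]
[5, 1, 7]
True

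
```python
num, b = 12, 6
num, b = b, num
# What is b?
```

Trace:
`num, b = 12, 6` → num = 12; b = 6
`num, b = b, num` → num = 6; b = 12
So b = 12

Answer: 12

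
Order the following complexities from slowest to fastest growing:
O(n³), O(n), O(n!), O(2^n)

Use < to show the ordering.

Ordered by growth rate: O(n) < O(n³) < O(2^n) < O(n!)

Answer: O(n) < O(n³) < O(2^n) < O(n!)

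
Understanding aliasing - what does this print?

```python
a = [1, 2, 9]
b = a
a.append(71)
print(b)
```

Key concept: basic list aliasing.
Step by step:
`a = [1, 2, 9]` → a = [1, 2, 9]
`b = a` → b = [1, 2, 9] (same object as a)
`a.append(71)` → a = [1, 2, 9, 71] (same object as b); b = [1, 2, 9, 71] (same object as a)
`print(b)` → prints [1, 2, 9, 71]

Answer: [1, 2, 9, 71]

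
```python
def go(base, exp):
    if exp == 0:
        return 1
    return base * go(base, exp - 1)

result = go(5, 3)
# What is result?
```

go(5, 3) = 5 * 5 * 5 = 125

Answer: 125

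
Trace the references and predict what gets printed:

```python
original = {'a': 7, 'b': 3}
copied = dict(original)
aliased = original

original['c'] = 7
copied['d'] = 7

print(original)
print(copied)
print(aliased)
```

Key concept: dict() creates copy, assignment creates alias.
Step by step:
`original = {'a': 7, 'b': 3}` → original = {'a': 7, 'b': 3}
`copied = dict(original)` → copied = {'a': 7, 'b': 3}
`aliased = original` → aliased = {'a': 7, 'b': 3} (same object as original)
`original['c'] = 7` → original = {'a': 7, 'b': 3, 'c': 7} (same object as aliased); aliased = {'a': 7, 'b': 3, 'c': 7} (same object as original)
`copied['d'] = 7` → copied = {'a': 7, 'b': 3, 'd': 7}
`print(original)` → prints {'a': 7, 'b': 3, 'c': 7}
`print(copied)` → prints {'a': 7, 'b': 3, 'd': 7}
`print(aliased)` → prints {'a': 7, 'b': 3, 'c': 7}

Answer:
{'a': 7, 'b': 3, 'c': 7}
{'a': 7, 'b': 3, 'd': 7}
{'a': 7, 'b': 3, 'c': 7}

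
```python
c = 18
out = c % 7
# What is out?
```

Trace:
`c = 18` → c = 18
`out = c % 7` → out = 4
So out = 4

Answer: 4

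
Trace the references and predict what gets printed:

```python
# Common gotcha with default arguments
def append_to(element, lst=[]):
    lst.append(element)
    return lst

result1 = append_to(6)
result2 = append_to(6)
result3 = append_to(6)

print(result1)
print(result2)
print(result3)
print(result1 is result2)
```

Key concept: mutable default argument gotcha.
Step by step:
`result1 = append_to(6)` → result1 = [6]
`result2 = append_to(6)` → result1 = [6, 6] (same object as result2); result2 = [6, 6] (same object as result1)
`result3 = append_to(6)` → result1 = [6, 6, 6] (same object as result2, result3); result2 = [6, 6, 6] (same object as result1, result3); result3 = [6, 6, 6] (same object as result1, result2)
`print(result1)` → prints [6, 6, 6]
`print(result2)` → prints [6, 6, 6]
`print(result3)` → prints [6, 6, 6]
`print(result1 is result2)` → prints True

Answer:
[6, 6, 6]
[6, 6, 6]
[6, 6, 6]
True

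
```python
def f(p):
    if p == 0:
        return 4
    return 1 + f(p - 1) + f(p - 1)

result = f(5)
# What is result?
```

f(p) = 1 + 2·f(p-1), f(0)=4. Closed form: (4+1)·2^5 - 1 = 159.

Answer: 159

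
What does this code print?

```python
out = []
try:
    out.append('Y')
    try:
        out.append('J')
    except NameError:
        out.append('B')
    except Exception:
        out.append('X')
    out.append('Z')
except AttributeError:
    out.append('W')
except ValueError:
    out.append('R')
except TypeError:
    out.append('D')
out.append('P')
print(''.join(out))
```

Execution trace: 'Y' (try body) → 'J' (inner try body, no exception) → 'Z' (try body, no exception) → 'P' (after the try/except). Output: YJZP

Answer: YJZP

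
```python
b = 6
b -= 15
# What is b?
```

Trace:
`b = 6` → b = 6
`b -= 15` → b = -9
So b = -9

Answer: -9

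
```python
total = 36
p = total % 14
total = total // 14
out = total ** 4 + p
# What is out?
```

Trace:
`total = 36` → total = 36
`p = total % 14` → p = 8
`total = total // 14` → total = 2
`out = total ** 4 + p` → out = 24
So out = 24

Answer: 24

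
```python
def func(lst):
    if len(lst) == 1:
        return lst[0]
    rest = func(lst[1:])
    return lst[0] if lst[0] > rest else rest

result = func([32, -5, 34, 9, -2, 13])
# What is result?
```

Recursive max over [32, -5, 34, 9, -2, 13] = 34

Answer: 34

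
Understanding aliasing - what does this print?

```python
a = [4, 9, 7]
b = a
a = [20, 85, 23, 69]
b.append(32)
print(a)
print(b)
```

Key concept: rebinding vs mutation: a is rebound to a new list, b still points at the original.
Step by step:
`a = [4, 9, 7]` → a = [4, 9, 7]
`b = a` → b = [4, 9, 7] (same object as a)
`a = [20, 85, 23, 69]` → a = [20, 85, 23, 69]
`b.append(32)` → b = [4, 9, 7, 32]
`print(a)` → prints [20, 85, 23, 69]
`print(b)` → prints [4, 9, 7, 32]

Answer:
[20, 85, 23, 69]
[4, 9, 7, 32]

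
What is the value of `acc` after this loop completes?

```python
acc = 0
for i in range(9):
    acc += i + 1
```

Start at 0, add 1 to 9 = 45
`acc` takes the values: 0 → 1 → 3 → 6 → 10 → 15 → 21 → 28 → 36 → 45

Answer: 45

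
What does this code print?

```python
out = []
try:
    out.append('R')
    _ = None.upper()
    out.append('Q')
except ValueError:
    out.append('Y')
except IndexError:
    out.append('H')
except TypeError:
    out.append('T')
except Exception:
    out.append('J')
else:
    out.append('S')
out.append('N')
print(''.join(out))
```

Execution trace: 'R' (try body) → 'J' (except Exception) → 'N' (after the try/except). Output: RJN

Answer: RJN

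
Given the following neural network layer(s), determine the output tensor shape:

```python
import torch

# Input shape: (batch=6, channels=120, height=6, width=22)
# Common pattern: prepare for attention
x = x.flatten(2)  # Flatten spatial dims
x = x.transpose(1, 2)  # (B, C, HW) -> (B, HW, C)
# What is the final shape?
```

Input: (6, 120, 6, 22) -> after flatten(2): (6, 120, 132) -> Output: (6, 132, 120)

Answer: (6, 132, 120)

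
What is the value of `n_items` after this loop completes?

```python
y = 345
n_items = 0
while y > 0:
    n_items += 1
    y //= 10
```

Count digits by repeated division by 10
`n_items` takes the values: 0 → 1 → 2 → 3

Answer: 3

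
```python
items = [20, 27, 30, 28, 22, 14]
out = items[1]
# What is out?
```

Trace:
`items = [20, 27, 30, 28, 22, 14]` → items = [20, 27, 30, 28, 22, 14]
`out = items[1]` → out = 27
So out = 27

Answer: 27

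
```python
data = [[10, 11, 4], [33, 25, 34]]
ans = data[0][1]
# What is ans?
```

Trace:
`data = [[10, 11, 4], [33, 25, 34]]` → data = [[10, 11, 4], [33, 25, 34]]
`ans = data[0][1]` → ans = 11
So ans = 11

Answer: 11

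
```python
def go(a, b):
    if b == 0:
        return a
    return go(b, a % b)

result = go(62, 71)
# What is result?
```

go(62, 71) -> go(71, 62) -> go(62, 9) -> go(9, 8) -> go(8, 1) -> go(1, 0) -> 1

Answer: 1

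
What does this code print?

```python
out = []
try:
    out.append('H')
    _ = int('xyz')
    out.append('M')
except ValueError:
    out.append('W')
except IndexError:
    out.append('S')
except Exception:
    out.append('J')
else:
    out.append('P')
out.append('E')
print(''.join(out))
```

Execution trace: 'H' (try body) → 'W' (except ValueError) → 'E' (after the try/except). Output: HWE

Answer: HWE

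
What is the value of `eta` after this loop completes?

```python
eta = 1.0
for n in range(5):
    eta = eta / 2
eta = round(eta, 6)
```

Halving LR 5 times: 1 / 2^5
`eta` takes the values: 1.0 → 0.5 → 0.25 → 0.125 → 0.0625 → 0.03125

Answer: 0.03125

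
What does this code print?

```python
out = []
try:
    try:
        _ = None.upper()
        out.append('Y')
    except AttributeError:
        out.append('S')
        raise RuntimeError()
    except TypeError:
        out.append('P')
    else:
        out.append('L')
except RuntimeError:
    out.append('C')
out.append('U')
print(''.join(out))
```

Execution trace: 'S' (except AttributeError) → 'C' (outer except RuntimeError) → 'U' (after the try/except). Output: SCU

Answer: SCU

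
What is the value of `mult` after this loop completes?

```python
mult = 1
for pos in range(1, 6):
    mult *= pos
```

5! = 120
`mult` takes the values: 1 → 2 → 6 → 24 → 120

Answer: 120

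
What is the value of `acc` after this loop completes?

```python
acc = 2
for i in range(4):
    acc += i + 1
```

Start at 2, add 1 to 4 = 12
`acc` takes the values: 2 → 3 → 5 → 8 → 12

Answer: 12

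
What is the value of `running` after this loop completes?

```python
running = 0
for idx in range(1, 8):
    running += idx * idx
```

Sum of squares 1² to 7² = 140
`running` takes the values: 0 → 1 → 5 → 14 → 30 → 55 → 91 → 140

Answer: 140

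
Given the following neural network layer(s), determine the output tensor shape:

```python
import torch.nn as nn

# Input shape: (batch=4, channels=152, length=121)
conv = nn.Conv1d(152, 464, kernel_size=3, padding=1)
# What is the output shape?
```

Input: (4, 152, 121) -> Output: (4, 464, 121)

Answer: (4, 464, 121)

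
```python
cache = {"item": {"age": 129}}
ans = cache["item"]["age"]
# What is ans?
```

Trace:
`cache = {"item": {"age": 129}}` → cache = {'item': {'age': 129}}
`ans = cache["item"]["age"]` → ans = 129
So ans = 129

Answer: 129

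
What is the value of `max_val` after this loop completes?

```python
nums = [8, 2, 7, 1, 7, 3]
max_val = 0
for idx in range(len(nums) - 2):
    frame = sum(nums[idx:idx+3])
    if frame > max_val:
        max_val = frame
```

Max sum of 3-element window in [8, 2, 7, 1, 7, 3]
`max_val` takes the values: 0 → 17

Answer: 17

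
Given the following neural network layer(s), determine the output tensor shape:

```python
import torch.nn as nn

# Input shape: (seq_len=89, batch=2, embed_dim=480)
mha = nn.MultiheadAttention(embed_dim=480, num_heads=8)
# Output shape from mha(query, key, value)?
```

Input: (89, 2, 480) -> Output: (89, 2, 480)

Answer: (89, 2, 480)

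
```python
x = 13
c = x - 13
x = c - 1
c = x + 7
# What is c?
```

Trace:
`x = 13` → x = 13
`c = x - 13` → c = 0
`x = c - 1` → x = -1
`c = x + 7` → c = 6
So c = 6

Answer: 6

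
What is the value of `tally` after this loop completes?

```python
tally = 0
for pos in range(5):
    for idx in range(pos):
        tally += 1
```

Triangle number: 0+1+2+...+4
`tally` takes the values: 0 → 1 → 2 → 3 → 4 → 5 → 6 → 7 → 8 → 9 → 10

Answer: 10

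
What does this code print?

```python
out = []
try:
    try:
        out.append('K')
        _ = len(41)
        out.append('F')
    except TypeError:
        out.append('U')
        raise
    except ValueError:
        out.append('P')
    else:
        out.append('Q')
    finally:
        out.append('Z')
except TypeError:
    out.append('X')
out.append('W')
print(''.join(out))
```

Execution trace: 'K' (inner try body) → 'U' (inner except TypeError) → 'Z' (inner finally) → 'X' (outer except TypeError) → 'W' (after the try/except). Output: KUZXW

Answer: KUZXW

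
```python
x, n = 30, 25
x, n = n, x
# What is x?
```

Trace:
`x, n = 30, 25` → x = 30; n = 25
`x, n = n, x` → x = 25; n = 30
So x = 25

Answer: 25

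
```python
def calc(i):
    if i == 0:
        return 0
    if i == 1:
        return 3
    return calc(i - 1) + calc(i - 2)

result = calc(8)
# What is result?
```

Build up from base cases: calc(0)=0, calc(1)=3, calc(2)=3, calc(3)=6, calc(4)=9, calc(5)=15, calc(6)=24, ..., calc(8)=63

Answer: 63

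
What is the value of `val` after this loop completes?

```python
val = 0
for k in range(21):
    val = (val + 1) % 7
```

Increment mod 7, 21 times = 0
`val` takes the values: 0 → 1 → 2 → 3 → 4 → 5 → 6 → 0 → 1 → 2 → 3 → 4 → 5 → 6 → 0 → 1 → 2 → 3 → 4 → 5 → 6 → 0

Answer: 0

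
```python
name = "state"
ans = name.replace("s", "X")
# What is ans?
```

Trace:
`name = "state"` → name = 'state'
`ans = name.replace("s", "X")` → ans = 'Xtate'
So ans = 'Xtate'

Answer: 'Xtate'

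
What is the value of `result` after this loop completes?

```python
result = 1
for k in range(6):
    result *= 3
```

3^6 = 729
`result` takes the values: 1 → 3 → 9 → 27 → 81 → 243 → 729

Answer: 729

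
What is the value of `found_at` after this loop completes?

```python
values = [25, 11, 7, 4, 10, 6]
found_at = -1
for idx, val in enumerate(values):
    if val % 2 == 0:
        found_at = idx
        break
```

First even number index in [25, 11, 7, 4, 10, 6]
`found_at` takes the values: -1 → 3

Answer: 3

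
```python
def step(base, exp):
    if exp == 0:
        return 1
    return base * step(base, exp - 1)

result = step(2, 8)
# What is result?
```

step(2, 8) = 2 * 2 * 2 * 2 * 2 * 2 * 2 * 2 = 256

Answer: 256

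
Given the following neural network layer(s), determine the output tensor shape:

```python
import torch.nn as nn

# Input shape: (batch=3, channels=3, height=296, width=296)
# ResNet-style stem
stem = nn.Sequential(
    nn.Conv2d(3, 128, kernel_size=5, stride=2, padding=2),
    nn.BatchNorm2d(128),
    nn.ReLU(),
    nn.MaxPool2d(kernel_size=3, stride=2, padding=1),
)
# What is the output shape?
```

Input: (3, 3, 296, 296) -> after Conv2d 5x5 stride=2: (3, 128, 148, 148) -> Output: (3, 128, 74, 74)

Answer: (3, 128, 74, 74)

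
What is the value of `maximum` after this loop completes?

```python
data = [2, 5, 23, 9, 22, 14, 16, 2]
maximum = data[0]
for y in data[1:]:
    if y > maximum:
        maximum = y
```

Maximum of [2, 5, 23, 9, 22, 14, 16, 2]
`maximum` takes the values: 2 → 5 → 23

Answer: 23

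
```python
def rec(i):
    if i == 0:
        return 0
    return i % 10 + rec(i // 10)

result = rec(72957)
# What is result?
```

Sum of digits of 72957: 7 + 5 + 9 + 2 + 7 = 30

Answer: 30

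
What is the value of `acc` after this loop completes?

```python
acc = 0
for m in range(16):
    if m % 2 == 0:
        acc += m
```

Sum of even numbers 0 to 15
`acc` takes the values: 0 → 2 → 6 → 12 → 20 → 30 → 42 → 56

Answer: 56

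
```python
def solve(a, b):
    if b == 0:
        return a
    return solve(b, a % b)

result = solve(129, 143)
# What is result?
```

solve(129, 143) -> solve(143, 129) -> solve(129, 14) -> solve(14, 3) -> solve(3, 2) -> solve(2, 1) -> solve(1, 0) -> 1

Answer: 1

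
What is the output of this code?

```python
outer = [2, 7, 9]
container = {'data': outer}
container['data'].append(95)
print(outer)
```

Key concept: dict holds reference to list.
Step by step:
`outer = [2, 7, 9]` → outer = [2, 7, 9]
`container = {'data': outer}` → container = {'data': [2, 7, 9]}
`container['data'].append(95)` → outer = [2, 7, 9, 95]; container = {'data': [2, 7, 9, 95]}
`print(outer)` → prints [2, 7, 9, 95]

Answer: [2, 7, 9, 95]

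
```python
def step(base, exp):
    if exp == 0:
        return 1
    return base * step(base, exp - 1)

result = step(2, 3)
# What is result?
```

step(2, 3) = 2 * 2 * 2 = 8

Answer: 8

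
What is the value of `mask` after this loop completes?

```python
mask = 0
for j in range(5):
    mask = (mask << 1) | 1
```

Build 5 consecutive 1-bits: 0b11111
`mask` takes the values: 0 → 1 → 3 → 7 → 15 → 31

Answer: 31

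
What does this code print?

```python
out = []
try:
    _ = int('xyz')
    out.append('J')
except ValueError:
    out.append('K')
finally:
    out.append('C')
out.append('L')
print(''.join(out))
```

Execution trace: 'K' (except ValueError) → 'C' (finally) → 'L' (after the try/except). Output: KCL

Answer: KCL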